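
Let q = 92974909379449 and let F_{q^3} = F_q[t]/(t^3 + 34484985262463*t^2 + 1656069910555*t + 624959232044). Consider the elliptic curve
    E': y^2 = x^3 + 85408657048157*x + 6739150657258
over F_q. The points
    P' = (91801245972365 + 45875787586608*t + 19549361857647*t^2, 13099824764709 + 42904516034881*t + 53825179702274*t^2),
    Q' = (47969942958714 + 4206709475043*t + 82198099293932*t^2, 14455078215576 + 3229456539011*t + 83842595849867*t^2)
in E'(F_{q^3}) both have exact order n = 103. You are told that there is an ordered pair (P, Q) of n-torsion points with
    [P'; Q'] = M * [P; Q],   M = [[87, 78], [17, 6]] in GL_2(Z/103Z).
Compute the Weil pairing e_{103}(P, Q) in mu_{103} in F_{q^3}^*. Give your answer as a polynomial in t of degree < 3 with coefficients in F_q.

e_{103} is bilinear + alternating on E[103], so e_{103}(87*P + 78*Q, 17*P + 6*Q) = e_{103}(P,Q)^(87*6-78*17).
det(M) mod 103 = 20; its inverse in (Z/103)^* is 67 (check: 20*67 mod 103 = 1).
Run Miller on y^2=x^3+85408657048157*x+6739150657258 over F_{92974909379449}: ladder 1100111 (7 bits); e = f_P(D_Q)/f_Q(D_P).
Miller gives e_{103}(P',Q') = 86516027310651 + 77192149331508*t + 56237558045215*t^2 in F_{92974909379449^3}.
Raise to 67: e(P,Q) = 3438715848300 + 57342192960998*t + 60555018122375*t^2 in mu_{103}.

3438715848300 + 57342192960998*t + 60555018122375*t^2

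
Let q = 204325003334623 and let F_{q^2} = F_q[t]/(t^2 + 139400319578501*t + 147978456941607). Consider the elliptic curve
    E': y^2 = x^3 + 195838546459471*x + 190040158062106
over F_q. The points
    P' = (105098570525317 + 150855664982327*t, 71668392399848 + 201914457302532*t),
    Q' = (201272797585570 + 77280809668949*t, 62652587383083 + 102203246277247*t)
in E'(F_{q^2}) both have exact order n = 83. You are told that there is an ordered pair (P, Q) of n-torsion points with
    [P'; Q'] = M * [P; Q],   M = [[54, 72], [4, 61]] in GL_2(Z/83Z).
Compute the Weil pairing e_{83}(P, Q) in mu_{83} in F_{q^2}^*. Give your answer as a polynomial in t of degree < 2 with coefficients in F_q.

116572819526114 + 103506568354079*t

The 83-Weil pairing on E[83] over F_{204325003334623} is alternating-bilinear: e_{83}(P',Q') = e_{83}(P,Q)^det(M).
Inverting 18 mod 83: 60. Thus e_{83}(P,Q) = e(P',Q')^{60}.
Run Miller on y^2=x^3+195838546459471*x+190040158062106 over F_{204325003334623}: ladder 1010011 (7 bits); e = f_P(D_Q)/f_Q(D_P).
So e_{83}(P',Q') = 190412251015904 + 163772712598559*t.
Hence e(P,Q) = 116572819526114 + 103506568354079*t in F_{204325003334623^2}^*.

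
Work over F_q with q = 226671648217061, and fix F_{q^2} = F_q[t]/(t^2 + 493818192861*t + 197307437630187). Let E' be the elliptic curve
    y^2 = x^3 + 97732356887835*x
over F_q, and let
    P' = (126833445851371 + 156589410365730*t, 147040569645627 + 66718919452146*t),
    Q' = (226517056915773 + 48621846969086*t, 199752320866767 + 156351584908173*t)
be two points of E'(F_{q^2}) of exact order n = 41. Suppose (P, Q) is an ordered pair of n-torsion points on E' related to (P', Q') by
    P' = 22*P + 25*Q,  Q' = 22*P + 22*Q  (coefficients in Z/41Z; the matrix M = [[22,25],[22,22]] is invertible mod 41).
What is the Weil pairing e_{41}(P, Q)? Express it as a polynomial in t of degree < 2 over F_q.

63420963224499 + 56130024889175*t

Alternating bilinearity on E[41] (values in mu_{41} in F_{226671648217061^2}) gives e(P',Q') = e(P,Q)^det(M).
det(M) mod 41 = 16; its inverse in (Z/41)^* is 18 (check: 16*18 mod 41 = 1).
Double-and-add over 101001: 6-1 doublings, 3-1 additions; each step l_{T,T}/v_{2T} or l_{T,P'}/v at Q'+S for random S.
Result: e(P',Q') = 57363526603933 + 108214162611952*t.
Hence e(P,Q) = 63420963224499 + 56130024889175*t in F_{226671648217061^2}^*.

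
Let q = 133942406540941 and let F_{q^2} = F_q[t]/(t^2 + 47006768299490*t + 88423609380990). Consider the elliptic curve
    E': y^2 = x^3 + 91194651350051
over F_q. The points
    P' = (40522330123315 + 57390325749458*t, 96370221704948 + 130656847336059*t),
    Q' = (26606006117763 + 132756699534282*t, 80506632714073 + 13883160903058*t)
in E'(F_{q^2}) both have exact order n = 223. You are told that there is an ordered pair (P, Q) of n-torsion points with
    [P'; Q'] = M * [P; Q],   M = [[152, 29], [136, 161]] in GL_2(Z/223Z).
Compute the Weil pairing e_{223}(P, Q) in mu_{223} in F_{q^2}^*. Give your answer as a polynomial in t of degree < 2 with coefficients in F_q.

e_{223}(aP+bQ,cP+dQ) = e_{223}(P,Q)^(ad-bc); with (a,b,c,d)=(152,29,136,161) this gives the det-223 law.
det(M) mod 223 = 12; its inverse in (Z/223)^* is 93 (check: 12*93 mod 223 = 1).
8-bit Miller (11011111) on E'/F_{133942406540941} with a'=0, b'=91194651350051: accumulate tangent/chord ratios at Q'+S and P'+S'.
The quotient is 31795655729546 + 7216247329643*t.
Hence e(P,Q) = 16992176092847 + 80905910816775*t in F_{133942406540941^2}^*.

16992176092847 + 80905910816775*t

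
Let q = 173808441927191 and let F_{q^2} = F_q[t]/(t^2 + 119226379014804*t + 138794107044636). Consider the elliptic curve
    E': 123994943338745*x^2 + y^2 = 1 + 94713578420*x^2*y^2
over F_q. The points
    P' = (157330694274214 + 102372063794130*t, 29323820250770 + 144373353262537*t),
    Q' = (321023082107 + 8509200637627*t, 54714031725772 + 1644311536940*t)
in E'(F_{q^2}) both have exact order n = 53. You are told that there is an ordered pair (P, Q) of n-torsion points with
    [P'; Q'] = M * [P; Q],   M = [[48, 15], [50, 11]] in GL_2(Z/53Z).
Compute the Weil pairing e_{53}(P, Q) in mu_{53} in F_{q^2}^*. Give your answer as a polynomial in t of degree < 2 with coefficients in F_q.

117450971954706 + 157561634410949*t

The 53-Weil pairing on E[53] over F_{173808441927191} is alternating-bilinear: e_{53}(P',Q') = e_{53}(P,Q)^det(M).
Hence e(P,Q) = e(P',Q')^{37} where 37 = 43^{-1} mod 53.
Edwards->Montgomery: u=(1+y)/(1-y), v=u/x -> 137396924874708v^2=u^3+10848647873050u^2+u; then x_W=74427167921879u+49649683140726: y^2=x^3+167270211361610*x+58240829665301.
Run Miller on y^2=x^3+167270211361610*x+58240829665301 over F_{173808441927191}: ladder 110101 (6 bits); e = f_P(D_Q)/f_Q(D_P).
f_P(D_Q)/f_Q(D_P) = 104077295822110 + 135328524071351*t.
e_{53}(P,Q) = (104077295822110 + 135328524071351*t)^{37} = 117450971954706 + 157561634410949*t.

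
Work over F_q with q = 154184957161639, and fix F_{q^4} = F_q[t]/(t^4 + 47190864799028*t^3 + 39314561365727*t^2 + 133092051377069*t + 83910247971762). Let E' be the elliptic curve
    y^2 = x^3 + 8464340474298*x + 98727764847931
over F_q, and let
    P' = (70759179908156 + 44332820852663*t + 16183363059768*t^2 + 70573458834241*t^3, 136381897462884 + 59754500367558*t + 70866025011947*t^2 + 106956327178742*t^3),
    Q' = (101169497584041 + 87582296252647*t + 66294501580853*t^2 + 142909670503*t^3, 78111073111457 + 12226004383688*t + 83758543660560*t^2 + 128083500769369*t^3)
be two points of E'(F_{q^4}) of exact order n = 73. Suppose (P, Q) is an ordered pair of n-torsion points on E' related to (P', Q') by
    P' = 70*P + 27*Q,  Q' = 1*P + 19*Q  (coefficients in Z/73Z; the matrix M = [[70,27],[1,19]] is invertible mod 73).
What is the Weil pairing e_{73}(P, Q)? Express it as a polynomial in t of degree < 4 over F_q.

Alternating bilinearity on E[73] (values in mu_{73} in F_{154184957161639^4}) gives e(P',Q') = e(P,Q)^det(M).
det(M) mod 73 = 62; its inverse in (Z/73)^* is 53 (check: 62*53 mod 73 = 1).
n = 73 = (1001001)_2 (7 bits, wt 3); accumulate f_{73,P'}(Q'+S)/f_{73,P'}(S) along the 6-step ladder.
Result: e(P',Q') = 129084180980458 + 130294255197189*t + 74068728252124*t^2 + 6701301611570*t^3.
Thus e_{73}(P,Q) = 150198848430748 + 61463866992568*t + 100450096870629*t^2 + 131559844413507*t^3.

150198848430748 + 61463866992568*t + 100450096870629*t^2 + 131559844413507*t^3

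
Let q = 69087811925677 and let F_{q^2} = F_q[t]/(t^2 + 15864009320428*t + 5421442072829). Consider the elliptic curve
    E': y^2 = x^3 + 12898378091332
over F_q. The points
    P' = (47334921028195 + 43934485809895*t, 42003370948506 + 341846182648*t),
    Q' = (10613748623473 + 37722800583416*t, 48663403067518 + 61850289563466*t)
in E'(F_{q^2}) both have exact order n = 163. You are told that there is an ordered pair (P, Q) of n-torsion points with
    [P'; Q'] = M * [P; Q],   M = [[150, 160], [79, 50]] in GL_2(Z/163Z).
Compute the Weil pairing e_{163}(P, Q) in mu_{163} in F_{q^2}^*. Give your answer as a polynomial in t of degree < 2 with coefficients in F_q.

e_{163} is bilinear + alternating on E[163], so e_{163}(150*P + 160*Q, 79*P + 50*Q) = e_{163}(P,Q)^(150*50-160*79).
So e_{163}(P,Q) = e_{163}(P',Q')^{148}, since 76*148 = 1 mod 163.
Build f_{163,P'} and f_{163,Q'} via the 8-bit ladder of 163=10100011_2; evaluate at shifted divisors; quotient in F_{69087811925677^2}.
So e_{163}(P',Q') = 40438154201666 + 46705707122033*t.
e_{163}(P,Q) = (40438154201666 + 46705707122033*t)^{148} = 61390837347830 + 9924704566112*t.

61390837347830 + 9924704566112*t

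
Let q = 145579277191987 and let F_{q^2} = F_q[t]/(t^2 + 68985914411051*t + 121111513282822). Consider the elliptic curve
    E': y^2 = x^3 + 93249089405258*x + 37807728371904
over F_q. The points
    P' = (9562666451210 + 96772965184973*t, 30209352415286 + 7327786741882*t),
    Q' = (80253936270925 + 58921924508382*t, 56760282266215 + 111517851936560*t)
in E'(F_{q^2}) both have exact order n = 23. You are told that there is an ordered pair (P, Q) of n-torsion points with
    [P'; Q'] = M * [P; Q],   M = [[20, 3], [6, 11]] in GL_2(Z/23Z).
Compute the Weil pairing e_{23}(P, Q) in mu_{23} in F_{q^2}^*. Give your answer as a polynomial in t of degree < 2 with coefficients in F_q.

Since e_{23}(P,P)=e_{23}(Q,Q)=1 and e_{23}(Q,P)=e_{23}(P,Q)^{-1}, expanding e_{23}(20*P + 3*Q,6*P + 11*Q) leaves e(P,Q)^det(M).
Hence e(P,Q) = e(P',Q')^{9} where 9 = 18^{-1} mod 23.
Run Miller on y^2=x^3+93249089405258*x+37807728371904 over F_{145579277191987}: ladder 10111 (5 bits); e = f_P(D_Q)/f_Q(D_P).
e_{23}(P',Q') = 34024241877697 + 132027950687787*t.
Raise to 9: e(P,Q) = 21727749449455 + 13643327785475*t in mu_{23}.

21727749449455 + 13643327785475*t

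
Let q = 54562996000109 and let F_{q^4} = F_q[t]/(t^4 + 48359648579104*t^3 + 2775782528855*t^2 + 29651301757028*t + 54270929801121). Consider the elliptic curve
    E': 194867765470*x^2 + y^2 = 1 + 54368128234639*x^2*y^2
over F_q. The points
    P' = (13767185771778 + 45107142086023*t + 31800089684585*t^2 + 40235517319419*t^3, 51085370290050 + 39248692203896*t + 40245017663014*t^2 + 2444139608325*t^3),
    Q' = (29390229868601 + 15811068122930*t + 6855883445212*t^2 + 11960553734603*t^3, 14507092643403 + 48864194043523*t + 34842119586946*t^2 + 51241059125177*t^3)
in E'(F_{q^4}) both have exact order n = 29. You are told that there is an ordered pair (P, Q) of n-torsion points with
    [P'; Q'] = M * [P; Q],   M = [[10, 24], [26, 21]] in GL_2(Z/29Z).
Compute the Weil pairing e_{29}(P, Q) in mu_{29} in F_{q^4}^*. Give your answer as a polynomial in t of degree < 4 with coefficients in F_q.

8525200681435 + 15708276905756*t + 13693750746463*t^2 + 34915363925492*t^3

Under M = [[10,24],[26,21]] in GL_2(Z/29), e_{29}(P',Q') = e_{29}(P,Q)^(10*21-24*26 mod 29).
det M = 10*21 - 24*26 = -414 = 21 (mod 29); 21^{-1} = 18 (mod 29).
Edwards a_E,d_E -> Montgomery A=0,B=5216135643635 -> Weierstrass 11813794278462,0 via alpha=0,beta=97433882735.
Build f_{29,P'} and f_{29,Q'} via the 5-bit ladder of 29=11101_2; evaluate at shifted divisors; quotient in F_{54562996000109^4}.
So e_{29}(P',Q') = 18860266715213 + 23128546275283*t + 7795111346618*t^2 + 43171070541951*t^3.
e_{29}(P,Q) = (18860266715213 + 23128546275283*t + 7795111346618*t^2 + 43171070541951*t^3)^{18} = 8525200681435 + 15708276905756*t + 13693750746463*t^2 + 34915363925492*t^3.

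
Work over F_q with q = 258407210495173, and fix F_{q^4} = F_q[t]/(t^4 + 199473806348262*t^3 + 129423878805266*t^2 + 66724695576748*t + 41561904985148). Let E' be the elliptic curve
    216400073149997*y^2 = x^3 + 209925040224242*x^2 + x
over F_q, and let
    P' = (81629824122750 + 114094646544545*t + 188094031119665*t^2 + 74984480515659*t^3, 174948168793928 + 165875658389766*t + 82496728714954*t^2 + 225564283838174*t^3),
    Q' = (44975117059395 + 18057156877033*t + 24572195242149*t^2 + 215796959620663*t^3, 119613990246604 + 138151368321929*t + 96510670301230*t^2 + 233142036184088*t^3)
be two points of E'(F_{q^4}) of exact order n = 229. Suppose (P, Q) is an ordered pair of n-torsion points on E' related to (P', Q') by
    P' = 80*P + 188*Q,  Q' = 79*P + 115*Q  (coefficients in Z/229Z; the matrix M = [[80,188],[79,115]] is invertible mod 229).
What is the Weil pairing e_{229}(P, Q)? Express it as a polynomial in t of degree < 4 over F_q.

23780089357078 + 214313522166912*t + 141145884028197*t^2 + 81928577783810*t^3

Since e_{229}(P,P)=e_{229}(Q,Q)=1 and e_{229}(Q,P)=e_{229}(P,Q)^{-1}, expanding e_{229}(80*P + 188*Q,79*P + 115*Q) leaves e(P,Q)^det(M).
det M = 80*115 - 188*79 = -5652 = 73 (mod 229); 73^{-1} = 160 (mod 229).
(x,y)|->(28583904083537x+178660287399531,28583904083537y) sends E' to y^2=x^3+184609757850350*x+208837224923183.
n = 229 = (11100101)_2 (8 bits, wt 5); accumulate f_{229,P'}(Q'+S)/f_{229,P'}(S) along the 7-step ladder.
The quotient is 84558910709237 + 208337274901501*t + 192595932143631*t^2 + 118691162642392*t^3.
Hence e(P,Q) = 23780089357078 + 214313522166912*t + 141145884028197*t^2 + 81928577783810*t^3 in F_{258407210495173^4}^*.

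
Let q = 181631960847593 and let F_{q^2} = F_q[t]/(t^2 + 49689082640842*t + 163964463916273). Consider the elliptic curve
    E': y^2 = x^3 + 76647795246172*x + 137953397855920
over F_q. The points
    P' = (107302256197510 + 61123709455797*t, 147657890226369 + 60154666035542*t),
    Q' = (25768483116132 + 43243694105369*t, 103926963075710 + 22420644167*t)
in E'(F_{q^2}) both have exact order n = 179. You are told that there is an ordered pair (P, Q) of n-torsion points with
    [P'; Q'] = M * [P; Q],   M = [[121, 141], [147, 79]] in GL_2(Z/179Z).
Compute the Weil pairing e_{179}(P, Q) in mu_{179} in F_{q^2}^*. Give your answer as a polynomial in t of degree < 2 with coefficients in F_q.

27740793701440 + 81436416292147*t

e_{179}(aP+bQ,cP+dQ) = e_{179}(P,Q)^(ad-bc); with (a,b,c,d)=(121,141,147,79) this gives the det-179 law.
Hence e(P,Q) = e(P',Q')^{23} where 23 = 109^{-1} mod 179.
8-bit Miller (10110011) on E'/F_{181631960847593} with a'=76647795246172, b'=137953397855920: accumulate tangent/chord ratios at Q'+S and P'+S'.
So e_{179}(P',Q') = 12760672306117 + 79082267698823*t.
Hence e(P,Q) = 27740793701440 + 81436416292147*t in F_{181631960847593^2}^*.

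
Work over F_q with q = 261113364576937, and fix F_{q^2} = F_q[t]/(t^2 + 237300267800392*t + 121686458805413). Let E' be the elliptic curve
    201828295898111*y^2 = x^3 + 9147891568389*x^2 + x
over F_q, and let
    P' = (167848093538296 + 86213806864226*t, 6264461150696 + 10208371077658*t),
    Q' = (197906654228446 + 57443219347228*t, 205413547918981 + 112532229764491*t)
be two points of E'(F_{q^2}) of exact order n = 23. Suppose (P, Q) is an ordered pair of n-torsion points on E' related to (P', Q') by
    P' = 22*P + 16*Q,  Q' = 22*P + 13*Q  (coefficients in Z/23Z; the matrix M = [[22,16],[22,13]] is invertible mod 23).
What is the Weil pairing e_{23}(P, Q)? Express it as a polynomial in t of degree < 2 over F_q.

232924073571293 + 57359138971832*t

e_{23}(aP+bQ,cP+dQ) = e_{23}(P,Q)^(ad-bc); with (a,b,c,d)=(22,16,22,13) this gives the det-23 law.
det(M) mod 23 = 3; its inverse in (Z/23)^* is 8 (check: 3*8 mod 23 = 1).
Montgomery->Weierstrass: x_W = 91025819587458*x+191258419681653, y_W=91025819587458*y on F_{261113364576937}; lands on y^2=x^3+47540140815005*x+13921051796917.
5-bit Miller (10111) on E'/F_{261113364576937} with a'=47540140815005, b'=13921051796917: accumulate tangent/chord ratios at Q'+S and P'+S'.
The quotient is 33367397368689 + 28816009131714*t.
Hence e(P,Q) = 232924073571293 + 57359138971832*t in F_{261113364576937^2}^*.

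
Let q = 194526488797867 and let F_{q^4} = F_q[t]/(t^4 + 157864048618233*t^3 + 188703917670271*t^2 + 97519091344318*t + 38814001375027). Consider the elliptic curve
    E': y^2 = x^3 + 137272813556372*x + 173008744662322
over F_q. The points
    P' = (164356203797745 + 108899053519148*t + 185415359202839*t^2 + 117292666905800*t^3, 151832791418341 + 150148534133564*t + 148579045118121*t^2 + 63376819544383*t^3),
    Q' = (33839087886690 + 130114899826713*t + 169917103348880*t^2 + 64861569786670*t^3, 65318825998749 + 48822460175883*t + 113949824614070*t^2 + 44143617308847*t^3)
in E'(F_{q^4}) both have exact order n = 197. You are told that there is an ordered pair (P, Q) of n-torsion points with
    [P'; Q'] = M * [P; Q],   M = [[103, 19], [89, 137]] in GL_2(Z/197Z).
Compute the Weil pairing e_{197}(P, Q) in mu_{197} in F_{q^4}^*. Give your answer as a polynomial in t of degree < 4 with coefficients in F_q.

160971419744052 + 17939418413825*t + 89958526829493*t^2 + 46274108876572*t^3

Alternating bilinearity on E[197] (values in mu_{197} in F_{194526488797867^4}) gives e(P',Q') = e(P,Q)^det(M).
103*137 - 19*89 = 12420; reduced mod 197: det = 9, inverse 22.
n = 197 = (11000101)_2 (8 bits, wt 4); accumulate f_{197,P'}(Q'+S)/f_{197,P'}(S) along the 7-step ladder.
Miller gives e_{197}(P',Q') = 28130874033209 + 85486017986190*t + 81712596199444*t^2 + 118267304720751*t^3 in F_{194526488797867^4}.
Thus e_{197}(P,Q) = 160971419744052 + 17939418413825*t + 89958526829493*t^2 + 46274108876572*t^3.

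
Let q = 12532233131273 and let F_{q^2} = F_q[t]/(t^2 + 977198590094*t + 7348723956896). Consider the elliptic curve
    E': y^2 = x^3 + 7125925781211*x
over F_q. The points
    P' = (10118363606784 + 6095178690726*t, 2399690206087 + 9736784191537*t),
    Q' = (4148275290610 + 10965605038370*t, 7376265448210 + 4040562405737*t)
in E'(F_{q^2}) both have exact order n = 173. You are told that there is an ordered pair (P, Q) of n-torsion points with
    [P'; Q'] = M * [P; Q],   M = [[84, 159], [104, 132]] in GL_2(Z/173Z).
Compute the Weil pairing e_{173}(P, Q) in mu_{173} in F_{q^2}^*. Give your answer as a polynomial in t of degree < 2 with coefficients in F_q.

8831809436733 + 12354286859414*t

e_{173}(aP+bQ,cP+dQ) = e_{173}(P,Q)^(ad-bc); with (a,b,c,d)=(84,159,104,132) this gives the det-173 law.
Inverting 88 mod 173: 116. Thus e_{173}(P,Q) = e(P',Q')^{116}.
Miller loop for e_{173} over F_{12532233131273^2}: bits of 173 = 10101101; 7 double steps + 4 add steps, l/v at each.
e_{173}(P',Q') = 2999488118370 + 11166129079929*t.
Thus e_{173}(P,Q) = 8831809436733 + 12354286859414*t.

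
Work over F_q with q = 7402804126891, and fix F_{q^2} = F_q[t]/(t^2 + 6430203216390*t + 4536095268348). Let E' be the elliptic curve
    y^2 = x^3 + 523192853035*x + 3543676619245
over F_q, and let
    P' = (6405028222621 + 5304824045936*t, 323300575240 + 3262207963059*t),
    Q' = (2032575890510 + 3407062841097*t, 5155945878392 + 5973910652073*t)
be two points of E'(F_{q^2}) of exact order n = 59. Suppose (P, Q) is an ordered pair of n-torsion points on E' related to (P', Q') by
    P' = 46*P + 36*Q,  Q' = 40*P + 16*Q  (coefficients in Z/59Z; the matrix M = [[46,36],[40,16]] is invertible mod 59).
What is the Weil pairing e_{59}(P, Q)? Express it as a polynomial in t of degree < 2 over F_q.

e_{59}(aP+bQ,cP+dQ) = e_{59}(P,Q)^(ad-bc); with (a,b,c,d)=(46,36,40,16) this gives the det-59 law.
Inverting 4 mod 59: 15. Thus e_{59}(P,Q) = e(P',Q')^{15}.
n = 59 = (111011)_2 (6 bits, wt 5); accumulate f_{59,P'}(Q'+S)/f_{59,P'}(S) along the 5-step ladder.
So e_{59}(P',Q') = 6102012296336 + 4123830366643*t.
Finally e_{59}(P,Q) = 6191692090726 + 3696096324605*t.

6191692090726 + 3696096324605*t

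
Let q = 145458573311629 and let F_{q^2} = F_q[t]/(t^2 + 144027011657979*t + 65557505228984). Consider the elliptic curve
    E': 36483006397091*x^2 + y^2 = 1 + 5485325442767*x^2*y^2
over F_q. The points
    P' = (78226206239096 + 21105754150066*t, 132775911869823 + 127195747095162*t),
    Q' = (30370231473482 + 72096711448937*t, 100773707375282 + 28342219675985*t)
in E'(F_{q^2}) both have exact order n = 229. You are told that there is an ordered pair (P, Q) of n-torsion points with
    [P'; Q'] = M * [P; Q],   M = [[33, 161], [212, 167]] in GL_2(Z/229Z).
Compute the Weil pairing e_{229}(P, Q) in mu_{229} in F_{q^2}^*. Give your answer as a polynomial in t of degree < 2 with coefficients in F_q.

Under M = [[33,161],[212,167]] in GL_2(Z/229), e_{229}(P',Q') = e_{229}(P,Q)^(33*167-161*212 mod 229).
33*167 - 161*212 = -28621; reduced mod 229: det = 4, inverse 172.
Edwards->Montgomery: u=(1+y)/(1-y), v=u/x -> 97326088452705v^2=u^3+126578101938865u^2+u; then x_W=7749420238581u+55480913077186: y^2=x^3+63363674189363*x+52689120462384.
n = 229 = (11100101)_2 (8 bits, wt 5); accumulate f_{229,P'}(Q'+S)/f_{229,P'}(S) along the 7-step ladder.
The quotient is 35080075123999 + 56399385903832*t.
Hence e(P,Q) = 120976370350673 + 120800719485686*t in F_{145458573311629^2}^*.

120976370350673 + 120800719485686*t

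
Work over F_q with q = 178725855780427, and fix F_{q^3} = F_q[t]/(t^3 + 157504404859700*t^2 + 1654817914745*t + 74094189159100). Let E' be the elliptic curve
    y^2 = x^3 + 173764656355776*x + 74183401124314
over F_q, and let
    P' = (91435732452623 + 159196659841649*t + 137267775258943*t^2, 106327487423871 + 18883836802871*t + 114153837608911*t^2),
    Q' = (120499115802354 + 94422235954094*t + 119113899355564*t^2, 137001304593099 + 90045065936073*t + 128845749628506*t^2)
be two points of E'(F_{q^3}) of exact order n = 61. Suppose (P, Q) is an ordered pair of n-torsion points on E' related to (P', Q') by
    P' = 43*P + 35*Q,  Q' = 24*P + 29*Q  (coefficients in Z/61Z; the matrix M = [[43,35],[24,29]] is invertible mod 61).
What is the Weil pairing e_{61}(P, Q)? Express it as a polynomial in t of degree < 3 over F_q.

Since e_{61}(P,P)=e_{61}(Q,Q)=1 and e_{61}(Q,P)=e_{61}(P,Q)^{-1}, expanding e_{61}(43*P + 35*Q,24*P + 29*Q) leaves e(P,Q)^det(M).
det M = 43*29 - 35*24 = 407 = 41 (mod 61); 41^{-1} = 3 (mod 61).
Miller loop for e_{61} over F_{178725855780427^3}: bits of 61 = 111101; 5 double steps + 4 add steps, l/v at each.
e_{61}(P',Q') = 167362328556238 + 142585219569671*t + 156879079225222*t^2.
Raise to 3: e(P,Q) = 47149733252510 + 55499440573182*t + 165037617593375*t^2 in mu_{61}.

47149733252510 + 55499440573182*t + 165037617593375*t^2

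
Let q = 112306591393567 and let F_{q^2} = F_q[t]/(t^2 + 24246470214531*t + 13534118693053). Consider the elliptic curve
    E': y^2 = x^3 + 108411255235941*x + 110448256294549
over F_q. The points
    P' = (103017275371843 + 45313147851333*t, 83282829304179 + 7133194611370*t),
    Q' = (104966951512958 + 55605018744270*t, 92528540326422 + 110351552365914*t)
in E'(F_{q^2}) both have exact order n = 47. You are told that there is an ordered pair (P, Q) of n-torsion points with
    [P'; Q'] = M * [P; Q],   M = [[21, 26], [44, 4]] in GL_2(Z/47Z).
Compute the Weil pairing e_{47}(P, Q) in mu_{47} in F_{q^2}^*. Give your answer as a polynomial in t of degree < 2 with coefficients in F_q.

Alternating bilinearity on E[47] (values in mu_{47} in F_{112306591393567^2}) gives e(P',Q') = e(P,Q)^det(M).
det(M) mod 47 = 21; its inverse in (Z/47)^* is 9 (check: 21*9 mod 47 = 1).
6-bit Miller (101111) on E'/F_{112306591393567} with a'=108411255235941, b'=110448256294549: accumulate tangent/chord ratios at Q'+S and P'+S'.
Miller gives e_{47}(P',Q') = 81802579203045 + 10637868056849*t in F_{112306591393567^2}.
Thus e_{47}(P,Q) = 87165761158931 + 108120021231568*t.

87165761158931 + 108120021231568*t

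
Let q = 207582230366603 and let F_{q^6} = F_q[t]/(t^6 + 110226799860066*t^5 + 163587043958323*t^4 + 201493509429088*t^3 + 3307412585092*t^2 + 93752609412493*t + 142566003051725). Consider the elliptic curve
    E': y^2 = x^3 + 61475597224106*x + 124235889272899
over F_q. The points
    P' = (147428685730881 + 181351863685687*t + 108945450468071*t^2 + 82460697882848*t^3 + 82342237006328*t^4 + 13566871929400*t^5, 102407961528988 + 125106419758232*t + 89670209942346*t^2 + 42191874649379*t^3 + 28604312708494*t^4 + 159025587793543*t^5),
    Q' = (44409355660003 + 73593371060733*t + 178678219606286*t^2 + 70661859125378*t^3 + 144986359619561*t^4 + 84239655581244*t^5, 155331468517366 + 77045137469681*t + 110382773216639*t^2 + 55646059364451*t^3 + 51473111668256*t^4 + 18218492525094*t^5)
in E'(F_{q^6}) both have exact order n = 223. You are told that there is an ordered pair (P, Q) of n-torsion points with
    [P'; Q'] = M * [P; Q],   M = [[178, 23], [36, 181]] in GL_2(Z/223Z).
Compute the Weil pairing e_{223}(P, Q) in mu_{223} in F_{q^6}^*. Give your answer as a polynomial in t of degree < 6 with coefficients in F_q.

191100712293885 + 1192314462877*t + 45695277248277*t^2 + 103218860854157*t^3 + 101215308808179*t^4 + 33403776873155*t^5

Under M = [[178,23],[36,181]] in GL_2(Z/223), e_{223}(P',Q') = e_{223}(P,Q)^(178*181-23*36 mod 223).
So e_{223}(P,Q) = e_{223}(P',Q')^{122}, since 170*122 = 1 mod 223.
Run Miller on y^2=x^3+61475597224106*x+124235889272899 over F_{207582230366603}: ladder 11011111 (8 bits); e = f_P(D_Q)/f_Q(D_P).
f_P(D_Q)/f_Q(D_P) = 153521219994895 + 151357172285268*t + 144478453858466*t^2 + 104982540009338*t^3 + 204782717464339*t^4 + 114396094719156*t^5.
Thus e_{223}(P,Q) = 191100712293885 + 1192314462877*t + 45695277248277*t^2 + 103218860854157*t^3 + 101215308808179*t^4 + 33403776873155*t^5.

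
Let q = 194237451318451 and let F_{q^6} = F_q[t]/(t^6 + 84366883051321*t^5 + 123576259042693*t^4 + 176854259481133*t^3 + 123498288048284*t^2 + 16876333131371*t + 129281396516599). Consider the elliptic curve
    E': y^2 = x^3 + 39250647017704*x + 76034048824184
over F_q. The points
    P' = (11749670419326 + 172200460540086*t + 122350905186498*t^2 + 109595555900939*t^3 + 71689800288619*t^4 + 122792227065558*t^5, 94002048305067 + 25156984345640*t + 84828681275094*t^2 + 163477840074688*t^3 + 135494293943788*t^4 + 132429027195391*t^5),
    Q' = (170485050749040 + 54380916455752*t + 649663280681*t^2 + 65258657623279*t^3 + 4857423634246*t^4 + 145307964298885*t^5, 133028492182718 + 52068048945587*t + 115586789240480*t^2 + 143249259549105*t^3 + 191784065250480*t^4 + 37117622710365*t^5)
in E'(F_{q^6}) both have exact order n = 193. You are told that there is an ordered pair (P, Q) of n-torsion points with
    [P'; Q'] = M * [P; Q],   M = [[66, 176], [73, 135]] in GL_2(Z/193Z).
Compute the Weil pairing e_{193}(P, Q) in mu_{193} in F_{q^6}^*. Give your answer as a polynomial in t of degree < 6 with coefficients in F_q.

Under M = [[66,176],[73,135]] in GL_2(Z/193), e_{193}(P',Q') = e_{193}(P,Q)^(66*135-176*73 mod 193).
Hence e(P,Q) = e(P',Q')^{47} where 47 = 115^{-1} mod 193.
Build f_{193,P'} and f_{193,Q'} via the 8-bit ladder of 193=11000001_2; evaluate at shifted divisors; quotient in F_{194237451318451^6}.
So e_{193}(P',Q') = 129721239542286 + 95152042287023*t + 147427335377677*t^2 + 42127778411795*t^3 + 39877039601144*t^4 + 112573936100996*t^5.
Hence e(P,Q) = 133002568897724 + 157926453306219*t + 111780396424255*t^2 + 25929174456689*t^3 + 46582632555488*t^4 + 68556900141495*t^5 in F_{194237451318451^6}^*.

133002568897724 + 157926453306219*t + 111780396424255*t^2 + 25929174456689*t^3 + 46582632555488*t^4 + 68556900141495*t^5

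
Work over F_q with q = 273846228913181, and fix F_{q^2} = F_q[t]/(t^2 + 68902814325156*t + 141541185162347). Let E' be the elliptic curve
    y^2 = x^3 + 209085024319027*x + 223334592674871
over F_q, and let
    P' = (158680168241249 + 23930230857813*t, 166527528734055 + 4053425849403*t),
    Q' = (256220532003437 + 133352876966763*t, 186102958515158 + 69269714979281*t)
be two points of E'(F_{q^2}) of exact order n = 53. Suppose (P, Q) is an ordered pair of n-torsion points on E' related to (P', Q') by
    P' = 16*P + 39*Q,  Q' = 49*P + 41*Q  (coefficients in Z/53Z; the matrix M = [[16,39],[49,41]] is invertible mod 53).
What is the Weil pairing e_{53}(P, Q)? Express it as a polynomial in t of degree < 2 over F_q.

e_{53} is bilinear + alternating on E[53], so e_{53}(16*P + 39*Q, 49*P + 41*Q) = e_{53}(P,Q)^(16*41-39*49).
Inverting 17 mod 53: 25. Thus e_{53}(P,Q) = e(P',Q')^{25}.
Double-and-add over 110101: 6-1 doublings, 4-1 additions; each step l_{T,T}/v_{2T} or l_{T,P'}/v at Q'+S for random S.
Result: e(P',Q') = 21685476854029 + 37952968429572*t.
Thus e_{53}(P,Q) = 50849187065931 + 255118284450974*t.

50849187065931 + 255118284450974*t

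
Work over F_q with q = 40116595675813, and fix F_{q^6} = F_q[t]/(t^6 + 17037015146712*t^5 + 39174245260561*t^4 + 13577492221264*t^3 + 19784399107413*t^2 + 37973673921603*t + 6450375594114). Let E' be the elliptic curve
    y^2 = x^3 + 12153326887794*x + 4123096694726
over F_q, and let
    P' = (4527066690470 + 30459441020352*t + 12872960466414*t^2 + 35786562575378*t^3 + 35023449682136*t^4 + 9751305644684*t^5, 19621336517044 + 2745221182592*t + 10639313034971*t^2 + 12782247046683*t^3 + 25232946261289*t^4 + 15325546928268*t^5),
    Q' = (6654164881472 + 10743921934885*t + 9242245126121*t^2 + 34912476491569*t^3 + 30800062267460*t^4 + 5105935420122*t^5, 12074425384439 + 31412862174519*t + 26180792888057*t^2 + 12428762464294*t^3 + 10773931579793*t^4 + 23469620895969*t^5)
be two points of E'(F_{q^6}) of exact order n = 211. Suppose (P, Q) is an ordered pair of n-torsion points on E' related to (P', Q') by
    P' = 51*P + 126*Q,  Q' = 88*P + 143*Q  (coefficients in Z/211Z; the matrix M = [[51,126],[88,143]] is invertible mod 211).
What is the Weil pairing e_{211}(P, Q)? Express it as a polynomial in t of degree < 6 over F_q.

Since e_{211}(P,P)=e_{211}(Q,Q)=1 and e_{211}(Q,P)=e_{211}(P,Q)^{-1}, expanding e_{211}(51*P + 126*Q,88*P + 143*Q) leaves e(P,Q)^det(M).
det(M) mod 211 = 3; its inverse in (Z/211)^* is 141 (check: 3*141 mod 211 = 1).
Miller loop for e_{211} over F_{40116595675813^6}: bits of 211 = 11010011; 7 double steps + 4 add steps, l/v at each.
e_{211}(P',Q') = 16824760494597 + 28720087125875*t + 31545917547708*t^2 + 36332587967385*t^3 + 24866453212874*t^4 + 2244625811082*t^5.
Hence e(P,Q) = 26445474951211 + 37568611839839*t + 25520902133551*t^2 + 30497298097259*t^3 + 16597399186325*t^4 + 36002423222115*t^5 in F_{40116595675813^6}^*.

26445474951211 + 37568611839839*t + 25520902133551*t^2 + 30497298097259*t^3 + 16597399186325*t^4 + 36002423222115*t^5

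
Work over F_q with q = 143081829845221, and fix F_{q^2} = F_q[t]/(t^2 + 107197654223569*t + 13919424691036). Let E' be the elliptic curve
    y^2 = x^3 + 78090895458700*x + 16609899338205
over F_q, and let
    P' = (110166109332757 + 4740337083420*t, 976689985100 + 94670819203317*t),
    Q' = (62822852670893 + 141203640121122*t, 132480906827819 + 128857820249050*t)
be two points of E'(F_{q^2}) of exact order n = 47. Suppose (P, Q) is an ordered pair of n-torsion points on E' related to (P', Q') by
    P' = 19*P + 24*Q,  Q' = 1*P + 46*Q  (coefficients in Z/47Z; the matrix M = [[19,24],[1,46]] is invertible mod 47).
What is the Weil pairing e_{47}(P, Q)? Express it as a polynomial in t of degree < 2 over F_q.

e_{47}(aP+bQ,cP+dQ) = e_{47}(P,Q)^(ad-bc); with (a,b,c,d)=(19,24,1,46) this gives the det-47 law.
det M = 19*46 - 24*1 = 850 = 4 (mod 47); 4^{-1} = 12 (mod 47).
Miller loop for e_{47} over F_{143081829845221^2}: bits of 47 = 101111; 5 double steps + 4 add steps, l/v at each.
f_P(D_Q)/f_Q(D_P) = 43335141506211 + 55254556588860*t.
(43335141506211 + 55254556588860*t)^{12} mod (143081829845221,f) = 75526079927484 + 112652894659510*t.

75526079927484 + 112652894659510*t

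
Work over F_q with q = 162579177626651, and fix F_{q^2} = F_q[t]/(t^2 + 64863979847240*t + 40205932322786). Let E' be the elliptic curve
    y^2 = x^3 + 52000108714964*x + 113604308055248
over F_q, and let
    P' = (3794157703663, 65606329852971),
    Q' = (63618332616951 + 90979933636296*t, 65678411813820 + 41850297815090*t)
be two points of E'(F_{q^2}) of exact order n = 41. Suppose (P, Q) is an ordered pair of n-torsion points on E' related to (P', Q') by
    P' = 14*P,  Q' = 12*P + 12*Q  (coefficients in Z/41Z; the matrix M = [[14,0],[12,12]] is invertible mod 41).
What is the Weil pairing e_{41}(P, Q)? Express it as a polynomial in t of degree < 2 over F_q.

Alternating bilinearity on E[41] (values in mu_{41} in F_{162579177626651^2}) gives e(P',Q') = e(P,Q)^det(M).
det M = 14*12 - 0*12 = 168 = 4 (mod 41); 4^{-1} = 31 (mod 41).
6-bit Miller (101001) on E'/F_{162579177626651} with a'=52000108714964, b'=113604308055248: accumulate tangent/chord ratios at Q'+S and P'+S'.
f_P(D_Q)/f_Q(D_P) = 37529548470977 + 31772536401922*t.
Thus e_{41}(P,Q) = 13216492848474 + 51603237183111*t.

13216492848474 + 51603237183111*t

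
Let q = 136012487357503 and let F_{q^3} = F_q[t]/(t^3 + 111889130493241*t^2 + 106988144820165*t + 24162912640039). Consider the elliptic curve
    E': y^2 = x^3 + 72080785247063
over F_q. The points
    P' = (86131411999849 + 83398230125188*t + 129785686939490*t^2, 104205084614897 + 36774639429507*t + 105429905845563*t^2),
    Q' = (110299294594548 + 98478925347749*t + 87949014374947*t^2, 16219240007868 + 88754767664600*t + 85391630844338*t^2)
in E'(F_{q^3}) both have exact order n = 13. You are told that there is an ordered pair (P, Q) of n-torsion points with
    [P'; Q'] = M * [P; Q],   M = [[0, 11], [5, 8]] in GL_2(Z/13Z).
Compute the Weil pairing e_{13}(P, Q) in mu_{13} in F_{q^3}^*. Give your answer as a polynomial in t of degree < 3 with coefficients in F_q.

45416797012529 + 68154759545719*t + 18255036949284*t^2

e_{13} is bilinear + alternating on E[13], so e_{13}(11*Q, 5*P + 8*Q) = e_{13}(P,Q)^(0*8-11*5).
So e_{13}(P,Q) = e_{13}(P',Q')^{4}, since 10*4 = 1 mod 13.
Miller loop for e_{13} over F_{136012487357503^3}: bits of 13 = 1101; 3 double steps + 2 add steps, l/v at each.
f_P(D_Q)/f_Q(D_P) = 24016449221397 + 122047856589875*t + 22283010433433*t^2.
Raise to 4: e(P,Q) = 45416797012529 + 68154759545719*t + 18255036949284*t^2 in mu_{13}.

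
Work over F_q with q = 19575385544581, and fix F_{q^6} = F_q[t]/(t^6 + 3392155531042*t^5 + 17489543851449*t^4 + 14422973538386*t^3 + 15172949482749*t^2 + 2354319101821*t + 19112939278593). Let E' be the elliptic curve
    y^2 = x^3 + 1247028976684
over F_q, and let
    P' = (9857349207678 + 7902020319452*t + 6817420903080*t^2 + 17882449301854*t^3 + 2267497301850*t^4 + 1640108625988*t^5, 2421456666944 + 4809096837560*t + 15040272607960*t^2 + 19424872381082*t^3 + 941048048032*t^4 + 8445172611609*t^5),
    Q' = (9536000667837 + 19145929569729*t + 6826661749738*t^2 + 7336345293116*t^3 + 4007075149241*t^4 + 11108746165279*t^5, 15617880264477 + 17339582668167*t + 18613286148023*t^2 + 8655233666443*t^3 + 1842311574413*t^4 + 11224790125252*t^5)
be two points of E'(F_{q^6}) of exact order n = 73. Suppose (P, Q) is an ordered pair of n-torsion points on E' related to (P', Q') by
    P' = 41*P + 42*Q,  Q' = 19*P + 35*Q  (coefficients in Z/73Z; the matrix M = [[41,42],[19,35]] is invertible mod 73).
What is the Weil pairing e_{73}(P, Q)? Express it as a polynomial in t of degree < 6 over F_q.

The 73-Weil pairing on E[73] over F_{19575385544581} is alternating-bilinear: e_{73}(P',Q') = e_{73}(P,Q)^det(M).
Inverting 53 mod 73: 62. Thus e_{73}(P,Q) = e(P',Q')^{62}.
n = 73 = (1001001)_2 (7 bits, wt 3); accumulate f_{73,P'}(Q'+S)/f_{73,P'}(S) along the 6-step ladder.
f_P(D_Q)/f_Q(D_P) = 9282022910410 + 15944577117811*t + 404177077263*t^2 + 1130982727077*t^3 + 16555772253775*t^4 + 7116543243843*t^5.
Raise to 62: e(P,Q) = 464362448806 + 17232808482221*t + 8344025294124*t^2 + 4162850243807*t^3 + 1115070559328*t^4 + 15397192971713*t^5 in mu_{73}.

464362448806 + 17232808482221*t + 8344025294124*t^2 + 4162850243807*t^3 + 1115070559328*t^4 + 15397192971713*t^5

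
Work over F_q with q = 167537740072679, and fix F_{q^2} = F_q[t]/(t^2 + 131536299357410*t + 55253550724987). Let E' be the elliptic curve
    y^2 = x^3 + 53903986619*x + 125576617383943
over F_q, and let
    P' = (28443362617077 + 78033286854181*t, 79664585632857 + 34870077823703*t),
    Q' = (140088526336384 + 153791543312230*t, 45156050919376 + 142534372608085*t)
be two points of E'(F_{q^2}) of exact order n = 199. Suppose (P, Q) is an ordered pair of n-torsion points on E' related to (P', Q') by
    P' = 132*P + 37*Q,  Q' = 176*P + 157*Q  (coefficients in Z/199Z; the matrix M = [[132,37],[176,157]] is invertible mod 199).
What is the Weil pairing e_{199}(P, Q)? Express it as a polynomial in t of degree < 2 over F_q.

The 199-Weil pairing on E[199] over F_{167537740072679} is alternating-bilinear: e_{199}(P',Q') = e_{199}(P,Q)^det(M).
det(M) mod 199 = 83; its inverse in (Z/199)^* is 12 (check: 83*12 mod 199 = 1).
Run Miller on y^2=x^3+53903986619*x+125576617383943 over F_{167537740072679}: ladder 11000111 (8 bits); e = f_P(D_Q)/f_Q(D_P).
Miller gives e_{199}(P',Q') = 36806770295527 + 59315418126674*t in F_{167537740072679^2}.
Hence e(P,Q) = 144108608712348 + 148847559556547*t in F_{167537740072679^2}^*.

144108608712348 + 148847559556547*t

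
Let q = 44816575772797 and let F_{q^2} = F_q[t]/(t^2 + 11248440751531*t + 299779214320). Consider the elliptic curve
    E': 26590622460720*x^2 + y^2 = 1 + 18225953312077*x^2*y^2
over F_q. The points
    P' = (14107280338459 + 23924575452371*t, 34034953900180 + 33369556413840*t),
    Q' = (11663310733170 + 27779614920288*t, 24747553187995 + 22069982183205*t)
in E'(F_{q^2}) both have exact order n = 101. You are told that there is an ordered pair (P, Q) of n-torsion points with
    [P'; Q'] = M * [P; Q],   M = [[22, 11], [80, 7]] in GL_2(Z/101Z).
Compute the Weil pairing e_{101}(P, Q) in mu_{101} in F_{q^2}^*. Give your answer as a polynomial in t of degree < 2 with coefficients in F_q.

41158015499311 + 38936741588495*t

e_{101}(aP+bQ,cP+dQ) = e_{101}(P,Q)^(ad-bc); with (a,b,c,d)=(22,11,80,7) this gives the det-101 law.
So e_{101}(P,Q) = e_{101}(P',Q')^{85}, since 82*85 = 1 mod 101.
Map (x,y)_Ed via u=(1+y)/(1-y), v=(1+y)/((1-y)x) to Montgomery A=0,B=24451589713779; then to (a',b')=(17161383709948,0).
Build f_{101,P'} and f_{101,Q'} via the 7-bit ladder of 101=1100101_2; evaluate at shifted divisors; quotient in F_{44816575772797^2}.
Miller gives e_{101}(P',Q') = 30071415941704 + 14248129606037*t in F_{44816575772797^2}.
e_{101}(P,Q) = (30071415941704 + 14248129606037*t)^{85} = 41158015499311 + 38936741588495*t.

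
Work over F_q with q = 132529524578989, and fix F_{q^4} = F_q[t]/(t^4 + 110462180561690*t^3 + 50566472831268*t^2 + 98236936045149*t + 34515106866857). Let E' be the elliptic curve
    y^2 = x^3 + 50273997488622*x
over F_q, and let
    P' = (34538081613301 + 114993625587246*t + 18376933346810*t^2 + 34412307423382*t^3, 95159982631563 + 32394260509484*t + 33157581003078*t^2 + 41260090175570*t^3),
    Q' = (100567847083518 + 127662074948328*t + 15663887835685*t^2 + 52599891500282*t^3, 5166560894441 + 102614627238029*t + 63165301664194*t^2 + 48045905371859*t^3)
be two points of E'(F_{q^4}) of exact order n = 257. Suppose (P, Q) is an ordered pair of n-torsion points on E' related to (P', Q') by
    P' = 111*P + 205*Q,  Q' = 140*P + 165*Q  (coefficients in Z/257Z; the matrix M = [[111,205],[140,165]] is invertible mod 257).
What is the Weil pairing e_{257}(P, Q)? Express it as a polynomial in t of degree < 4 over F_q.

84042155388015 + 3315962852979*t + 70318256939364*t^2 + 13646293833493*t^3

e_{257}(aP+bQ,cP+dQ) = e_{257}(P,Q)^(ad-bc); with (a,b,c,d)=(111,205,140,165) this gives the det-257 law.
Hence e(P,Q) = e(P',Q')^{93} where 93 = 152^{-1} mod 257.
9-bit Miller (100000001) on E'/F_{132529524578989} with a'=50273997488622, b'=0: accumulate tangent/chord ratios at Q'+S and P'+S'.
e_{257}(P',Q') = 56843039316384 + 25671299462270*t + 64857947242100*t^2 + 38099110844204*t^3.
Finally e_{257}(P,Q) = 84042155388015 + 3315962852979*t + 70318256939364*t^2 + 13646293833493*t^3.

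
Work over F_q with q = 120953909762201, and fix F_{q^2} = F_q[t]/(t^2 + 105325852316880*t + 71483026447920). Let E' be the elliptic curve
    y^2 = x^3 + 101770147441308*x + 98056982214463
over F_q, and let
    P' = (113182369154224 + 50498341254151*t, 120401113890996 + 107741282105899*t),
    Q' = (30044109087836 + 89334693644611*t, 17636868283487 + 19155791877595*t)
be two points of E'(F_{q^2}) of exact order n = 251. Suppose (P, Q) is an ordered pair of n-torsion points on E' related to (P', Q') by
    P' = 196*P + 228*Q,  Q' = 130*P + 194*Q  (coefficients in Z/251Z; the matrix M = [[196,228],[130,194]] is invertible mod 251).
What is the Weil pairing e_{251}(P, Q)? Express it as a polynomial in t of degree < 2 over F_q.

57876822021730 + 46022682256071*t

Alternating bilinearity on E[251] (values in mu_{251} in F_{120953909762201^2}) gives e(P',Q') = e(P,Q)^det(M).
So e_{251}(P,Q) = e_{251}(P',Q')^{169}, since 101*169 = 1 mod 251.
8-bit Miller (11111011) on E'/F_{120953909762201} with a'=101770147441308, b'=98056982214463: accumulate tangent/chord ratios at Q'+S and P'+S'.
So e_{251}(P',Q') = 55585073466125 + 39912683057452*t.
Raise to 169: e(P,Q) = 57876822021730 + 46022682256071*t in mu_{251}.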